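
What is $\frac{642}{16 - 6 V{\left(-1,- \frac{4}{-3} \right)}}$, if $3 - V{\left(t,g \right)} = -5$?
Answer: $- \frac{321}{16} \approx -20.063$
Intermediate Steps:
$V{\left(t,g \right)} = 8$ ($V{\left(t,g \right)} = 3 - -5 = 3 + 5 = 8$)
$\frac{642}{16 - 6 V{\left(-1,- \frac{4}{-3} \right)}} = \frac{642}{16 - 48} = \frac{642}{-32} = 642 \left(- \frac{1}{32}\right) = - \frac{321}{16}$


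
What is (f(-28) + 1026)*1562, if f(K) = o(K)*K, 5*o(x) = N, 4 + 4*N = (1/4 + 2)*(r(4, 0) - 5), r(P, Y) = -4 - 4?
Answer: 16753231/10 ≈ 1.6753e+6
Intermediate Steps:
r(P, Y) = -8
N = -133/16 (N = -1 + ((1/4 + 2)*(-8 - 5))/4 = -1 + ((1/4 + 2)*(-13))/4 = -1 + ((9/4)*(-13))/4 = -1 + (1/4)*(-117/4) = -1 - 117/16 = -133/16 ≈ -8.3125)
o(x) = -133/80 (o(x) = (1/5)*(-133/16) = -133/80)
f(K) = -133*K/80
(f(-28) + 1026)*1562 = (-133/80*(-28) + 1026)*1562 = (931/20 + 1026)*1562 = (21451/20)*1562 = 16753231/10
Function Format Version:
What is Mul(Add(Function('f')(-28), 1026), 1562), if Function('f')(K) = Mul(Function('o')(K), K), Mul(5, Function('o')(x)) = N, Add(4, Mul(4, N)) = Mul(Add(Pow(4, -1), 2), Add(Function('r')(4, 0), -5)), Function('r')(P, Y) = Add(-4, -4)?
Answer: Rational(16753231, 10) ≈ 1.6753e+6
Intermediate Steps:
Function('r')(P, Y) = -8
N = Rational(-133, 16) (N = Add(-1, Mul(Rational(1, 4), Mul(Add(Pow(4, -1), 2), Add(-8, -5)))) = Add(-1, Mul(Rational(1, 4), Mul(Add(Rational(1, 4), 2), -13))) = Add(-1, Mul(Rational(1, 4), Mul(Rational(9, 4), -13))) = Add(-1, Mul(Rational(1, 4), Rational(-117, 4))) = Add(-1, Rational(-117, 16)) = Rational(-133, 16) ≈ -8.3125)
Function('o')(x) = Rational(-133, 80) (Function('o')(x) = Mul(Rational(1, 5), Rational(-133, 16)) = Rational(-133, 80))
Function('f')(K) = Mul(Rational(-133, 80), K)
Mul(Add(Function('f')(-28), 1026), 1562) = Mul(Add(Mul(Rational(-133, 80), -28), 1026), 1562) = Mul(Add(Rational(931, 20), 1026), 1562) = Mul(Rational(21451, 20), 1562) = Rational(16753231, 10)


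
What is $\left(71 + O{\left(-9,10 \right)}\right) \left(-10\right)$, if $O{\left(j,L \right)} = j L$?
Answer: $190$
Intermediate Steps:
$O{\left(j,L \right)} = L j$
$\left(71 + O{\left(-9,10 \right)}\right) \left(-10\right) = \left(71 + 10 \left(-9\right)\right) \left(-10\right) = \left(71 - 90\right) \left(-10\right) = \left(-19\right) \left(-10\right) = 190$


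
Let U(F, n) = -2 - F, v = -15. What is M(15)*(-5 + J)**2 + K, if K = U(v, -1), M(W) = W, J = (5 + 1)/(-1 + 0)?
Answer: 1828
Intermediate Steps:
J = -6 (J = 6/(-1) = 6*(-1) = -6)
K = 13 (K = -2 - 1*(-15) = -2 + 15 = 13)
M(15)*(-5 + J)**2 + K = 15*(-5 - 6)**2 + 13 = 15*(-11)**2 + 13 = 15*121 + 13 = 1815 + 13 = 1828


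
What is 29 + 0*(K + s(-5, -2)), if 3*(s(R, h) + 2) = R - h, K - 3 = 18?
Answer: 29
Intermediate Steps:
K = 21 (K = 3 + 18 = 21)
s(R, h) = -2 - h/3 + R/3 (s(R, h) = -2 + (R - h)/3 = -2 + (-h/3 + R/3) = -2 - h/3 + R/3)
29 + 0*(K + s(-5, -2)) = 29 + 0*(21 + (-2 - ⅓*(-2) + (⅓)*(-5))) = 29 + 0*(21 + (-2 + ⅔ - 5/3)) = 29 + 0*(21 - 3) = 29 + 0*18 = 29 + 0 = 29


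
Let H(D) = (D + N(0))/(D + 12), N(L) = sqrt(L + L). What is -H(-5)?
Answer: 5/7 ≈ 0.71429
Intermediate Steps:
N(L) = sqrt(2)*sqrt(L) (N(L) = sqrt(2*L) = sqrt(2)*sqrt(L))
H(D) = D/(12 + D) (H(D) = (D + sqrt(2)*sqrt(0))/(D + 12) = (D + sqrt(2)*0)/(12 + D) = (D + 0)/(12 + D) = D/(12 + D))
-H(-5) = -(-5)/(12 - 5) = -(-5)/7 = -1*(-5/7) = 5/7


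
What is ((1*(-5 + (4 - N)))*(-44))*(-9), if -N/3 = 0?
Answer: -396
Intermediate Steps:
N = 0 (N = -3*0 = 0)
((1*(-5 + (4 - N)))*(-44))*(-9) = ((1*(-5 + (4 - 1*0)))*(-44))*(-9) = ((1*(-5 + (4 + 0)))*(-44))*(-9) = ((1*(-5 + 4))*(-44))*(-9) = ((1*(-1))*(-44))*(-9) = -1*(-44)*(-9) = 44*(-9) = -396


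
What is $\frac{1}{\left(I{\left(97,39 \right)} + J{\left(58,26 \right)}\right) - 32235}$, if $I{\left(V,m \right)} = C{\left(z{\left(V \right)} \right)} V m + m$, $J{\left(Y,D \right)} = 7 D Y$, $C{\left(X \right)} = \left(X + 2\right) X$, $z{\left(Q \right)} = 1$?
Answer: $- \frac{1}{10291} \approx -9.7172 \cdot 10^{-5}$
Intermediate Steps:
$C{\left(X \right)} = X \left(2 + X\right)$ ($C{\left(X \right)} = \left(2 + X\right) X = X \left(2 + X\right)$)
$J{\left(Y,D \right)} = 7 D Y$
$I{\left(V,m \right)} = m + 3 V m$ ($I{\left(V,m \right)} = 1 \left(2 + 1\right) V m + m = 1 \cdot 3 V m + m = 3 V m + m = m + 3 V m$)
$\frac{1}{\left(I{\left(97,39 \right)} + J{\left(58,26 \right)}\right) - 32235} = \frac{1}{\left(39 \left(1 + 3 \cdot 97\right) + 7 \cdot 26 \cdot 58\right) - 32235} = \frac{1}{\left(39 \left(1 + 291\right) + 10556\right) - 32235} = \frac{1}{\left(39 \cdot 292 + 10556\right) - 32235} = \frac{1}{\left(11388 + 10556\right) - 32235} = \frac{1}{21944 - 32235} = \frac{1}{-10291} = - \frac{1}{10291}$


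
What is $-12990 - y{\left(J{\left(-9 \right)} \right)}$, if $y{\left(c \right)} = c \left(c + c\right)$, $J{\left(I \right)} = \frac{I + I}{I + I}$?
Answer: $-12992$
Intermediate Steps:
$J{\left(I \right)} = 1$ ($J{\left(I \right)} = \frac{2 I}{2 I} = 2 I \frac{1}{2 I} = 1$)
$y{\left(c \right)} = 2 c^{2}$ ($y{\left(c \right)} = c 2 c = 2 c^{2}$)
$-12990 - y{\left(J{\left(-9 \right)} \right)} = -12990 - 2 \cdot 1^{2} = -12990 - 2 \cdot 1 = -12990 - 2 = -12992$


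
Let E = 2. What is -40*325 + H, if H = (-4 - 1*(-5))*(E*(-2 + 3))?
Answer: -12998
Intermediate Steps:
H = 2 (H = (-4 - 1*(-5))*(2*(-2 + 3)) = (-4 + 5)*(2*1) = 1*2 = 2)
-40*325 + H = -40*325 + 2 = -13000 + 2 = -12998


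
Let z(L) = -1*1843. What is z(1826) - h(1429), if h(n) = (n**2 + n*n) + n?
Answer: -4087354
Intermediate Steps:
z(L) = -1843
h(n) = n + 2*n**2 (h(n) = (n**2 + n**2) + n = 2*n**2 + n = n + 2*n**2)
z(1826) - h(1429) = -1843 - 1429*(1 + 2*1429) = -1843 - 1429*(1 + 2858) = -1843 - 1429*2859 = -1843 - 1*4085511 = -1843 - 4085511 = -4087354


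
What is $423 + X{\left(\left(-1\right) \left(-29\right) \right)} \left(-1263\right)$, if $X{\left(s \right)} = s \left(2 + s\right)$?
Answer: $-1135014$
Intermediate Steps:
$423 + X{\left(\left(-1\right) \left(-29\right) \right)} \left(-1263\right) = 423 + \left(-1\right) \left(-29\right) \left(2 - -29\right) \left(-1263\right) = 423 + 29 \left(2 + 29\right) \left(-1263\right) = 423 + 29 \cdot 31 \left(-1263\right) = 423 + 899 \left(-1263\right) = 423 - 1135437 = -1135014$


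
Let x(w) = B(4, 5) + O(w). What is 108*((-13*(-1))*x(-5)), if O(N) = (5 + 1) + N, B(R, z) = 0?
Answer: 1404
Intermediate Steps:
O(N) = 6 + N
x(w) = 6 + w (x(w) = 0 + (6 + w) = 6 + w)
108*((-13*(-1))*x(-5)) = 108*((-13*(-1))*(6 - 5)) = 108*(13*1) = 108*13 = 1404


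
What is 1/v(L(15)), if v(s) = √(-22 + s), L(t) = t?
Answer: -I*√7/7 ≈ -0.37796*I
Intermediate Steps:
1/v(L(15)) = 1/(√(-22 + 15)) = 1/(√(-7)) = 1/(I*√7) = -I*√7/7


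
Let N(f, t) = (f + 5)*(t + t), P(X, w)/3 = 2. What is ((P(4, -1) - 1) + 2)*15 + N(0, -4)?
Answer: 65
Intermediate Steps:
P(X, w) = 6 (P(X, w) = 3*2 = 6)
N(f, t) = 2*t*(5 + f) (N(f, t) = (5 + f)*(2*t) = 2*t*(5 + f))
((P(4, -1) - 1) + 2)*15 + N(0, -4) = ((6 - 1) + 2)*15 + 2*(-4)*(5 + 0) = (5 + 2)*15 + 2*(-4)*5 = 7*15 - 40 = 105 - 40 = 65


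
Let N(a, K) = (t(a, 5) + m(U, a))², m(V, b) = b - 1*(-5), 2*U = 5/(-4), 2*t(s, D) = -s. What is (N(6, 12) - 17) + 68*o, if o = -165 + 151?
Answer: -905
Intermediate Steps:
t(s, D) = -s/2 (t(s, D) = (-s)/2 = -s/2)
U = -5/8 (U = (5/(-4))/2 = (5*(-¼))/2 = (½)*(-5/4) = -5/8 ≈ -0.62500)
m(V, b) = 5 + b (m(V, b) = b + 5 = 5 + b)
o = -14
N(a, K) = (5 + a/2)² (N(a, K) = (-a/2 + (5 + a))² = (5 + a/2)²)
(N(6, 12) - 17) + 68*o = ((10 + 6)²/4 - 17) + 68*(-14) = ((¼)*16² - 17) - 952 = ((¼)*256 - 17) - 952 = (64 - 17) - 952 = 47 - 952 = -905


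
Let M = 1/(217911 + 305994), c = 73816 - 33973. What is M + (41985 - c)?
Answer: 1122204511/523905 ≈ 2142.0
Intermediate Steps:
c = 39843
M = 1/523905 ≈ 1.9087e-6
M + (41985 - c) = 1/523905 + (41985 - 1*39843) = 1/523905 + (41985 - 39843) = 1/523905 + 2142 = 1122204511/523905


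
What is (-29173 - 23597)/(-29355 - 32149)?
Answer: 26385/30752 ≈ 0.85799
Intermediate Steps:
(-29173 - 23597)/(-29355 - 32149) = -52770/(-61504) = -52770*(-1/61504) = 26385/30752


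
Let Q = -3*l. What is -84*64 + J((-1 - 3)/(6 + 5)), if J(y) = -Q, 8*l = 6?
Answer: -21495/4 ≈ -5373.8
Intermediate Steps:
l = 3/4 (l = (1/8)*6 = 3/4 ≈ 0.75000)
Q = -9/4 (Q = -3*3/4 = -9/4 ≈ -2.2500)
J(y) = 9/4 (J(y) = -1*(-9/4) = 9/4)
-84*64 + J((-1 - 3)/(6 + 5)) = -84*64 + 9/4 = -5376 + 9/4 = -21495/4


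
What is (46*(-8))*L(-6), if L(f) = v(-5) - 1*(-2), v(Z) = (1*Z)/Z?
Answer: -1104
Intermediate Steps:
v(Z) = 1 (v(Z) = Z/Z = 1)
L(f) = 3 (L(f) = 1 - 1*(-2) = 1 + 2 = 3)
(46*(-8))*L(-6) = (46*(-8))*3 = -368*3 = -1104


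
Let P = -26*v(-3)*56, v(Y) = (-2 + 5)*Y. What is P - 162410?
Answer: -149306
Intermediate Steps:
v(Y) = 3*Y
P = 13104 (P = -78*(-3)*56 = -26*(-9)*56 = 234*56 = 13104)
P - 162410 = 13104 - 162410 = -149306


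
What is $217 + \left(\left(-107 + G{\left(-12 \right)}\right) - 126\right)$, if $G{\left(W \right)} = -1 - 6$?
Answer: $-23$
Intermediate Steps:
$G{\left(W \right)} = -7$
$217 + \left(\left(-107 + G{\left(-12 \right)}\right) - 126\right) = 217 - 240 = -23$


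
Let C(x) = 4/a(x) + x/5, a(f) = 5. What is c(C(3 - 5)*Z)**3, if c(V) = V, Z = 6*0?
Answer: 0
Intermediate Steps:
C(x) = 4/5 + x/5
Z = 0
c(C(3 - 5)*Z)**3 = ((4/5 + (3 - 5)/5)*0)**3 = ((4/5 + (1/5)*(-2))*0)**3 = ((4/5 - 2/5)*0)**3 = ((2/5)*0)**3 = 0**3 = 0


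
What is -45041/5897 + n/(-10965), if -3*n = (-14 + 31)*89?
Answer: -86629502/11410695 ≈ -7.5920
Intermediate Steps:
n = -1513/3 (n = -(-14 + 31)*89/3 = -17*89/3 = -1/3*1513 = -1513/3 ≈ -504.33)
-45041/5897 + n/(-10965) = -45041/5897 - 1513/3/(-10965) = -45041*1/5897 - 1513/3*(-1/10965) = -45041/5897 + 89/1935 = -86629502/11410695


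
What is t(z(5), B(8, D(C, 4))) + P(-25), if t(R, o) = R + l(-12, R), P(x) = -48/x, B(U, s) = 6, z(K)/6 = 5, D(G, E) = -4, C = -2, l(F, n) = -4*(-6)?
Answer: 1398/25 ≈ 55.920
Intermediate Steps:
l(F, n) = 24
z(K) = 30 (z(K) = 6*5 = 30)
t(R, o) = 24 + R (t(R, o) = R + 24 = 24 + R)
t(z(5), B(8, D(C, 4))) + P(-25) = (24 + 30) - 48/(-25) = 54 - 48*(-1/25) = 54 + 48/25 = 1398/25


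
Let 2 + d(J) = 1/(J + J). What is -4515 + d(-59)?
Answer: -533007/118 ≈ -4517.0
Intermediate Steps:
d(J) = -2 + 1/(2*J) (d(J) = -2 + 1/(J + J) = -2 + 1/(2*J))
-4515 + d(-59) = -4515 + (-2 + (½)/(-59)) = -4515 + (-2 + (½)*(-1/59)) = -4515 + (-2 - 1/118) = -4515 - 237/118 = -533007/118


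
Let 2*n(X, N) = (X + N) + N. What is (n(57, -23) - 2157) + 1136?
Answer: -2031/2 ≈ -1015.5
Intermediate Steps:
n(X, N) = N + X/2 (n(X, N) = ((X + N) + N)/2 = ((N + X) + N)/2 = (X + 2*N)/2 = N + X/2)
(n(57, -23) - 2157) + 1136 = ((-23 + (½)*57) - 2157) + 1136 = ((-23 + 57/2) - 2157) + 1136 = (11/2 - 2157) + 1136 = -4303/2 + 1136 = -2031/2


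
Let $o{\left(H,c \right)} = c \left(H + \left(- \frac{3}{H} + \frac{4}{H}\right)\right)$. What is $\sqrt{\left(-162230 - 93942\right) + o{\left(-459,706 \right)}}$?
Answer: $\frac{2 i \sqrt{3395636610}}{153} \approx 761.73 i$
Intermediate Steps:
$o{\left(H,c \right)} = c \left(H + \frac{1}{H}\right)$
$\sqrt{\left(-162230 - 93942\right) + o{\left(-459,706 \right)}} = \sqrt{\left(-162230 - 93942\right) + \left(\left(-459\right) 706 + \frac{706}{-459}\right)} = \sqrt{\left(-162230 - 93942\right) + \left(-324054 + 706 \left(- \frac{1}{459}\right)\right)} = \sqrt{-256172 - \frac{148741492}{459}} = \sqrt{- \frac{266324440}{459}} = \frac{2 i \sqrt{3395636610}}{153}$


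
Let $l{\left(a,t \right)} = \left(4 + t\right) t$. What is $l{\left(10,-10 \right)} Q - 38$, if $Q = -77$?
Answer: $-4658$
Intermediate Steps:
$l{\left(a,t \right)} = t \left(4 + t\right)$
$l{\left(10,-10 \right)} Q - 38 = - 10 \left(4 - 10\right) \left(-77\right) - 38 = \left(-10\right) \left(-6\right) \left(-77\right) - 38 = 60 \left(-77\right) - 38 = -4620 - 38 = -4658$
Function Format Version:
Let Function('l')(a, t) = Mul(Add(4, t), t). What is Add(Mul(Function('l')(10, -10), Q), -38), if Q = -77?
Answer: -4658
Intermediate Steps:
Function('l')(a, t) = Mul(t, Add(4, t))
Add(Mul(Function('l')(10, -10), Q), -38) = Add(Mul(Mul(-10, Add(4, -10)), -77), -38) = Add(Mul(Mul(-10, -6), -77), -38) = Add(Mul(60, -77), -38) = Add(-4620, -38) = -4658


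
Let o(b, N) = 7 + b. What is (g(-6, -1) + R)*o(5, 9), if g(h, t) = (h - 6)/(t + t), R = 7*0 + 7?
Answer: 156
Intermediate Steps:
R = 7 (R = 0 + 7 = 7)
g(h, t) = (-6 + h)/(2*t) (g(h, t) = (-6 + h)/((2*t)) = (-6 + h)*(1/(2*t)) = (-6 + h)/(2*t))
(g(-6, -1) + R)*o(5, 9) = ((½)*(-6 - 6)/(-1) + 7)*(7 + 5) = ((½)*(-1)*(-12) + 7)*12 = (6 + 7)*12 = 13*12 = 156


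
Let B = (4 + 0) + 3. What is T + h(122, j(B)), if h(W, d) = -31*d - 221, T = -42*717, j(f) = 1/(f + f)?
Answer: -424721/14 ≈ -30337.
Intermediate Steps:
B = 7 (B = 4 + 3 = 7)
j(f) = 1/(2*f)
T = -30114
h(W, d) = -221 - 31*d
T + h(122, j(B)) = -30114 + (-221 - 31/(2*7)) = -30114 + (-221 - 31*1/14) = -30114 + (-221 - 31/14) = -30114 - 3125/14 = -424721/14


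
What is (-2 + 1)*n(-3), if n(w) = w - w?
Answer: 0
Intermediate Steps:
n(w) = 0
(-2 + 1)*n(-3) = (-2 + 1)*0 = -1*0 = 0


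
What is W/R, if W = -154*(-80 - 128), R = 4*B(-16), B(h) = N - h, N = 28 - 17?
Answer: 8008/27 ≈ 296.59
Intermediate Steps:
N = 11
B(h) = 11 - h
R = 108 (R = 4*(11 - 1*(-16)) = 4*(11 + 16) = 4*27 = 108)
W = 32032 (W = -154*(-208) = 32032)
W/R = 32032/108 = 32032*(1/108) = 8008/27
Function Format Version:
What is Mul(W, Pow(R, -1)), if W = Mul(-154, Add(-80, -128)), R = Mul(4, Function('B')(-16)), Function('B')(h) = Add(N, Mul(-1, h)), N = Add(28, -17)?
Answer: Rational(8008, 27) ≈ 296.59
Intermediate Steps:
N = 11
Function('B')(h) = Add(11, Mul(-1, h))
R = 108 (R = Mul(4, Add(11, Mul(-1, -16))) = Mul(4, Add(11, 16)) = Mul(4, 27) = 108)
W = 32032 (W = Mul(-154, -208) = 32032)
Mul(W, Pow(R, -1)) = Mul(32032, Pow(108, -1)) = Mul(32032, Rational(1, 108)) = Rational(8008, 27)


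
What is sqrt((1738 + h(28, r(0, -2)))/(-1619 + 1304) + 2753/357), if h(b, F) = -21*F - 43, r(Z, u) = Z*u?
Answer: 8*sqrt(4641)/357 ≈ 1.5266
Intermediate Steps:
h(b, F) = -43 - 21*F
sqrt((1738 + h(28, r(0, -2)))/(-1619 + 1304) + 2753/357) = sqrt((1738 + (-43 - 0*(-2)))/(-1619 + 1304) + 2753/357) = sqrt((1738 + (-43 - 21*0))/(-315) + 2753*(1/357)) = sqrt((1738 + (-43 + 0))*(-1/315) + 2753/357) = sqrt((1738 - 43)*(-1/315) + 2753/357) = sqrt(1695*(-1/315) + 2753/357) = sqrt(-113/21 + 2753/357) = sqrt(832/357) = 8*sqrt(4641)/357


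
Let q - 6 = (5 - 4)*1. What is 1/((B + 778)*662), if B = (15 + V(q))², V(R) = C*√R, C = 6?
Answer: 251/178504990 - 18*√7/89252495 ≈ 8.7254e-7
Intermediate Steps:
q = 7 (q = 6 + (5 - 4)*1 = 6 + 1*1 = 6 + 1 = 7)
V(R) = 6*√R
B = (15 + 6*√7)² ≈ 953.24
1/((B + 778)*662) = 1/(((477 + 180*√7) + 778)*662) = (1/662)/(1255 + 180*√7) = 1/(662*(1255 + 180*√7))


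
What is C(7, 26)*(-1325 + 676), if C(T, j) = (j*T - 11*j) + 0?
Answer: 67496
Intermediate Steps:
C(T, j) = -11*j + T*j (C(T, j) = (T*j - 11*j) + 0 = (-11*j + T*j) + 0 = -11*j + T*j)
C(7, 26)*(-1325 + 676) = (26*(-11 + 7))*(-1325 + 676) = (26*(-4))*(-649) = -104*(-649) = 67496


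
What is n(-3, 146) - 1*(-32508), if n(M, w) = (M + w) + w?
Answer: 32797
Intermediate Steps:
n(M, w) = M + 2*w
n(-3, 146) - 1*(-32508) = (-3 + 2*146) - 1*(-32508) = (-3 + 292) + 32508 = 289 + 32508 = 32797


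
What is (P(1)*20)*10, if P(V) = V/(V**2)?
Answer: 200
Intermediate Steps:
P(V) = 1/V (P(V) = V/V**2 = 1/V)
(P(1)*20)*10 = (20/1)*10 = (1*20)*10 = 20*10 = 200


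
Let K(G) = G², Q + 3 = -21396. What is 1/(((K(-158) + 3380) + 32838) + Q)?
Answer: 1/39783 ≈ 2.5136e-5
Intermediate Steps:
Q = -21399 (Q = -3 - 21396 = -21399)
1/(((K(-158) + 3380) + 32838) + Q) = 1/((((-158)² + 3380) + 32838) - 21399) = 1/(((24964 + 3380) + 32838) - 21399) = 1/((28344 + 32838) - 21399) = 1/(61182 - 21399) = 1/39783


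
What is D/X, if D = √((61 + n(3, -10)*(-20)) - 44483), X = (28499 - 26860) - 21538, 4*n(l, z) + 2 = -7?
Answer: -I*√44377/19899 ≈ -0.010586*I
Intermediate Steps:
n(l, z) = -9/4 (n(l, z) = -½ + (¼)*(-7) = -½ - 7/4 = -9/4)
X = -19899 (X = 1639 - 21538 = -19899)
D = I*√44377 (D = √((61 - 9/4*(-20)) - 44483) = √((61 + 45) - 44483) = √(106 - 44483) = √(-44377) = I*√44377 ≈ 210.66*I)
D/X = (I*√44377)/(-19899) = (I*√44377)*(-1/19899) = -I*√44377/19899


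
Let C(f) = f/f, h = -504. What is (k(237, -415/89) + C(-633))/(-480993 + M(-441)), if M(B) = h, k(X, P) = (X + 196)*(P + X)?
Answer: -8953663/42853233 ≈ -0.20894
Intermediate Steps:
k(X, P) = (196 + X)*(P + X)
C(f) = 1
M(B) = -504
(k(237, -415/89) + C(-633))/(-480993 + M(-441)) = ((237**2 + 196*(-415/89) + 196*237 - 415/89*237) + 1)/(-480993 - 504) = ((56169 + 196*(-415*1/89) + 46452 - 415*1/89*237) + 1)/(-481497) = ((56169 + 196*(-415/89) + 46452 - 415/89*237) + 1)*(-1/481497) = ((56169 - 81340/89 + 46452 - 98355/89) + 1)*(-1/481497) = (8953574/89 + 1)*(-1/481497) = (8953663/89)*(-1/481497) = -8953663/42853233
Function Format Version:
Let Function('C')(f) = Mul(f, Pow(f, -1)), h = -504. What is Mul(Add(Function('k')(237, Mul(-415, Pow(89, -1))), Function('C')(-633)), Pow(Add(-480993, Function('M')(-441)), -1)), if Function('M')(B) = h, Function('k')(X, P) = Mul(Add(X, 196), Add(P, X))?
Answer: Rational(-8953663, 42853233) ≈ -0.20894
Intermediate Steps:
Function('k')(X, P) = Mul(Add(196, X), Add(P, X))
Function('C')(f) = 1
Function('M')(B) = -504
Mul(Add(Function('k')(237, Mul(-415, Pow(89, -1))), Function('C')(-633)), Pow(Add(-480993, Function('M')(-441)), -1)) = Mul(Add(Add(Pow(237, 2), Mul(196, Mul(-415, Pow(89, -1))), Mul(196, 237), Mul(Mul(-415, Pow(89, -1)), 237)), 1), Pow(Add(-480993, -504), -1)) = Mul(Add(Add(56169, Mul(196, Mul(-415, Rational(1, 89))), 46452, Mul(Mul(-415, Rational(1, 89)), 237)), 1), Pow(-481497, -1)) = Mul(Add(Add(56169, Mul(196, Rational(-415, 89)), 46452, Mul(Rational(-415, 89), 237)), 1), Rational(-1, 481497)) = Mul(Add(Add(56169, Rational(-81340, 89), 46452, Rational(-98355, 89)), 1), Rational(-1, 481497)) = Mul(Add(Rational(8953574, 89), 1), Rational(-1, 481497)) = Mul(Rational(8953663, 89), Rational(-1, 481497)) = Rational(-8953663, 42853233)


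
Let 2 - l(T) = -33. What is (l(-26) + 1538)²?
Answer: 2474329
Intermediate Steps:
l(T) = 35 (l(T) = 2 - 1*(-33) = 2 + 33 = 35)
(l(-26) + 1538)² = (35 + 1538)² = 1573² = 2474329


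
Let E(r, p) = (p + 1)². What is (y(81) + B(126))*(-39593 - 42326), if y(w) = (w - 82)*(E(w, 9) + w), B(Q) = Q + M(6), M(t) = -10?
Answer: 5324735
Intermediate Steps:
B(Q) = -10 + Q (B(Q) = Q - 10 = -10 + Q)
E(r, p) = (1 + p)²
y(w) = (-82 + w)*(100 + w) (y(w) = (w - 82)*((1 + 9)² + w) = (-82 + w)*(10² + w) = (-82 + w)*(100 + w))
(y(81) + B(126))*(-39593 - 42326) = ((-8200 + 81² + 18*81) + (-10 + 126))*(-39593 - 42326) = ((-8200 + 6561 + 1458) + 116)*(-81919) = (-181 + 116)*(-81919) = -65*(-81919) = 5324735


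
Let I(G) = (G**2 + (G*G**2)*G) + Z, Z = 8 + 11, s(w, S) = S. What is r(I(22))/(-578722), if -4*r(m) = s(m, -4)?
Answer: -1/578722 ≈ -1.7279e-6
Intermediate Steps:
Z = 19
I(G) = 19 + G**2 + G**4 (I(G) = (G**2 + (G*G**2)*G) + 19 = (G**2 + G**3*G) + 19 = (G**2 + G**4) + 19 = 19 + G**2 + G**4)
r(m) = 1 (r(m) = -1/4*(-4) = 1)
r(I(22))/(-578722) = 1/(-578722) = 1*(-1/578722) = -1/578722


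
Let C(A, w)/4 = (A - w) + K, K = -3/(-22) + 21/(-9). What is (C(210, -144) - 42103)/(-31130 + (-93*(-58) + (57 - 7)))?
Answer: 1342961/847638 ≈ 1.5844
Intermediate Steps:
K = -145/66 (K = -3*(-1/22) + 21*(-⅑) = 3/22 - 7/3 = -145/66 ≈ -2.1970)
C(A, w) = -290/33 - 4*w + 4*A (C(A, w) = 4*((A - w) - 145/66) = 4*(-145/66 + A - w) = -290/33 - 4*w + 4*A)
(C(210, -144) - 42103)/(-31130 + (-93*(-58) + (57 - 7))) = ((-290/33 - 4*(-144) + 4*210) - 42103)/(-31130 + (-93*(-58) + (57 - 7))) = ((-290/33 + 576 + 840) - 42103)/(-31130 + (5394 + 50)) = (46438/33 - 42103)/(-31130 + 5444) = -1342961/33/(-25686) = -1342961/33*(-1/25686) = 1342961/847638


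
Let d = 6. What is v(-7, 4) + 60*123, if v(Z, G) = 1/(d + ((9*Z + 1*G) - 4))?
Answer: 420659/57 ≈ 7380.0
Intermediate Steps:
v(Z, G) = 1/(2 + G + 9*Z) (v(Z, G) = 1/(6 + ((9*Z + 1*G) - 4)) = 1/(6 + ((9*Z + G) - 4)) = 1/(6 + ((G + 9*Z) - 4)) = 1/(6 + (-4 + G + 9*Z)) = 1/(2 + G + 9*Z))
v(-7, 4) + 60*123 = 1/(2 + 4 + 9*(-7)) + 60*123 = 1/(2 + 4 - 63) + 7380 = 1/(-57) + 7380 = -1/57 + 7380 = 420659/57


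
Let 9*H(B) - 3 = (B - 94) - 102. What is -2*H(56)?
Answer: 274/9 ≈ 30.444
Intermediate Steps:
H(B) = -193/9 + B/9 (H(B) = 1/3 + ((B - 94) - 102)/9 = 1/3 + ((-94 + B) - 102)/9 = 1/3 + (-196 + B)/9 = 1/3 + (-196/9 + B/9) = -193/9 + B/9)
-2*H(56) = -2*(-193/9 + (1/9)*56) = -2*(-193/9 + 56/9) = -2*(-137/9) = 274/9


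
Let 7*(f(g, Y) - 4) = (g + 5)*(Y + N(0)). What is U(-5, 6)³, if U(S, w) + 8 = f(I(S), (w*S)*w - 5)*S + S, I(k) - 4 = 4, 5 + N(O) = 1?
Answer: 5106219048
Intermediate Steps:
N(O) = -4 (N(O) = -5 + 1 = -4)
I(k) = 8 (I(k) = 4 + 4 = 8)
f(g, Y) = 4 + (-4 + Y)*(5 + g)/7 (f(g, Y) = 4 + ((g + 5)*(Y - 4))/7 = 4 + ((5 + g)*(-4 + Y))/7 = 4 + ((-4 + Y)*(5 + g))/7 = 4 + (-4 + Y)*(5 + g)/7)
U(S, w) = -8 + S + S*(-89/7 + 13*S*w²/7) (U(S, w) = -8 + ((8/7 - 4/7*8 + 5*((w*S)*w - 5)/7 + (⅐)*((w*S)*w - 5)*8)*S + S) = -8 + ((8/7 - 32/7 + 5*((S*w)*w - 5)/7 + (⅐)*((S*w)*w - 5)*8)*S + S) = -8 + ((8/7 - 32/7 + 5*(S*w² - 5)/7 + (⅐)*(S*w² - 5)*8)*S + S) = -8 + ((8/7 - 32/7 + 5*(-5 + S*w²)/7 + (⅐)*(-5 + S*w²)*8)*S + S) = -8 + ((8/7 - 32/7 + (-25/7 + 5*S*w²/7) + (-40/7 + 8*S*w²/7))*S + S) = -8 + ((-89/7 + 13*S*w²/7)*S + S) = -8 + (S*(-89/7 + 13*S*w²/7) + S) = -8 + (S + S*(-89/7 + 13*S*w²/7)) = -8 + S + S*(-89/7 + 13*S*w²/7))
U(-5, 6)³ = (-8 - 82/7*(-5) + (13/7)*(-5)²*6²)³ = (-8 + 410/7 + (13/7)*25*36)³ = (-8 + 410/7 + 11700/7)³ = 1722³ = 5106219048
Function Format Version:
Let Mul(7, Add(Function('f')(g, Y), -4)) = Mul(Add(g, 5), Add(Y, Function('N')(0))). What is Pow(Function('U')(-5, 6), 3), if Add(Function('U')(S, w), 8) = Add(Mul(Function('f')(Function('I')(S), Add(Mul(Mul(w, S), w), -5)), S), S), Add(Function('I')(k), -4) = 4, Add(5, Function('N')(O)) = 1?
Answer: 5106219048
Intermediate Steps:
Function('N')(O) = -4 (Function('N')(O) = Add(-5, 1) = -4)
Function('I')(k) = 8 (Function('I')(k) = Add(4, 4) = 8)
Function('f')(g, Y) = Add(4, Mul(Rational(1, 7), Add(-4, Y), Add(5, g))) (Function('f')(g, Y) = Add(4, Mul(Rational(1, 7), Mul(Add(g, 5), Add(Y, -4)))) = Add(4, Mul(Rational(1, 7), Mul(Add(5, g), Add(-4, Y)))) = Add(4, Mul(Rational(1, 7), Mul(Add(-4, Y), Add(5, g)))) = Add(4, Mul(Rational(1, 7), Add(-4, Y), Add(5, g))))
Function('U')(S, w) = Add(-8, S, Mul(S, Add(Rational(-89, 7), Mul(Rational(13, 7), S, Pow(w, 2))))) (Function('U')(S, w) = Add(-8, Add(Mul(Add(Rational(8, 7), Mul(Rational(-4, 7), 8), Mul(Rational(5, 7), Add(Mul(Mul(w, S), w), -5)), Mul(Rational(1, 7), Add(Mul(Mul(w, S), w), -5), 8)), S), S)) = Add(-8, Add(Mul(Add(Rational(8, 7), Rational(-32, 7), Mul(Rational(5, 7), Add(Mul(Mul(S, w), w), -5)), Mul(Rational(1, 7), Add(Mul(Mul(S, w), w), -5), 8)), S), S)) = Add(-8, Add(Mul(Add(Rational(8, 7), Rational(-32, 7), Mul(Rational(5, 7), Add(Mul(S, Pow(w, 2)), -5)), Mul(Rational(1, 7), Add(Mul(S, Pow(w, 2)), -5), 8)), S), S)) = Add(-8, Add(Mul(Add(Rational(8, 7), Rational(-32, 7), Mul(Rational(5, 7), Add(-5, Mul(S, Pow(w, 2)))), Mul(Rational(1, 7), Add(-5, Mul(S, Pow(w, 2))), 8)), S), S)) = Add(-8, Add(Mul(Add(Rational(8, 7), Rational(-32, 7), Add(Rational(-25, 7), Mul(Rational(5, 7), S, Pow(w, 2))), Add(Rational(-40, 7), Mul(Rational(8, 7), S, Pow(w, 2)))), S), S)) = Add(-8, Add(Mul(Add(Rational(-89, 7), Mul(Rational(13, 7), S, Pow(w, 2))), S), S)) = Add(-8, Add(Mul(S, Add(Rational(-89, 7), Mul(Rational(13, 7), S, Pow(w, 2)))), S)) = Add(-8, Add(S, Mul(S, Add(Rational(-89, 7), Mul(Rational(13, 7), S, Pow(w, 2)))))) = Add(-8, S, Mul(S, Add(Rational(-89, 7), Mul(Rational(13, 7), S, Pow(w, 2))))))
Pow(Function('U')(-5, 6), 3) = Pow(Add(-8, Mul(Rational(-82, 7), -5), Mul(Rational(13, 7), Pow(-5, 2), Pow(6, 2))), 3) = Pow(Add(-8, Rational(410, 7), Mul(Rational(13, 7), 25, 36)), 3) = Pow(Add(-8, Rational(410, 7), Rational(11700, 7)), 3) = Pow(1722, 3) = 5106219048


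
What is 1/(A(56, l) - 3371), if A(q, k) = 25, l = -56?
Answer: -1/3346 ≈ -0.00029886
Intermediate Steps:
1/(A(56, l) - 3371) = 1/(25 - 3371) = 1/(-3346) = -1/3346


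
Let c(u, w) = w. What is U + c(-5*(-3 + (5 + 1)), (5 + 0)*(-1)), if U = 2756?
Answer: 2751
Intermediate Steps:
U + c(-5*(-3 + (5 + 1)), (5 + 0)*(-1)) = 2756 + (5 + 0)*(-1) = 2756 + 5*(-1) = 2756 - 5 = 2751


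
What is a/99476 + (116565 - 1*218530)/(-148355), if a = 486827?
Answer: 16473257985/2951552396 ≈ 5.5812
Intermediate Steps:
a/99476 + (116565 - 1*218530)/(-148355) = 486827/99476 + (116565 - 1*218530)/(-148355) = 486827*(1/99476) + (116565 - 218530)*(-1/148355) = 486827/99476 - 101965*(-1/148355) = 486827/99476 + 20393/29671 = 16473257985/2951552396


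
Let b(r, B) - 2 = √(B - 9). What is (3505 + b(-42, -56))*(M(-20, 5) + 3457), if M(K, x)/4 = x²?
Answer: 12474399 + 3557*I*√65 ≈ 1.2474e+7 + 28677.0*I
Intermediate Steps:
M(K, x) = 4*x²
b(r, B) = 2 + √(-9 + B) (b(r, B) = 2 + √(B - 9) = 2 + √(-9 + B))
(3505 + b(-42, -56))*(M(-20, 5) + 3457) = (3505 + (2 + √(-9 - 56)))*(4*5² + 3457) = (3505 + (2 + √(-65)))*(4*25 + 3457) = (3505 + (2 + I*√65))*(100 + 3457) = (3507 + I*√65)*3557 = 12474399 + 3557*I*√65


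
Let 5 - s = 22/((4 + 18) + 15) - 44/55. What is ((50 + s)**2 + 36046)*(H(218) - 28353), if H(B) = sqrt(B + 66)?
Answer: -37935738972807/34225 + 2675959438*sqrt(71)/34225 ≈ -1.1078e+9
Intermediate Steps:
H(B) = sqrt(66 + B)
s = 963/185 (s = 5 - (22/((4 + 18) + 15) - 44/55) = 5 - (22/(22 + 15) - 44*1/55) = 5 - (22/37 - 4/5) = 5 - 1*(-38/185) = 5 + 38/185 = 963/185 ≈ 5.2054)
((50 + s)**2 + 36046)*(H(218) - 28353) = ((50 + 963/185)**2 + 36046)*(sqrt(66 + 218) - 28353) = ((10213/185)**2 + 36046)*(sqrt(284) - 28353) = (104305369/34225 + 36046)*(2*sqrt(71) - 28353) = 1337979719*(-28353 + 2*sqrt(71))/34225 = -37935738972807/34225 + 2675959438*sqrt(71)/34225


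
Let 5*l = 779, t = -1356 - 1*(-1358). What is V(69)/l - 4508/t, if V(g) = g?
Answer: -1755521/779 ≈ -2253.6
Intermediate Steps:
t = 2 (t = -1356 + 1358 = 2)
l = 779/5 (l = (⅕)*779 = 779/5 ≈ 155.80)
V(69)/l - 4508/t = 69/(779/5) - 4508/2 = 69*(5/779) - 4508*½ = 345/779 - 2254 = -1755521/779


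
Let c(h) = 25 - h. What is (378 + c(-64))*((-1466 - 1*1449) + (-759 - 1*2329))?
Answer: -2803401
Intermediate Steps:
(378 + c(-64))*((-1466 - 1*1449) + (-759 - 1*2329)) = (378 + (25 - 1*(-64)))*((-1466 - 1*1449) + (-759 - 1*2329)) = (378 + (25 + 64))*((-1466 - 1449) + (-759 - 2329)) = (378 + 89)*(-2915 - 3088) = 467*(-6003) = -2803401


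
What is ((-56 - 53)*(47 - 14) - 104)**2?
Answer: 13697401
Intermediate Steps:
((-56 - 53)*(47 - 14) - 104)**2 = (-109*33 - 104)**2 = (-3597 - 104)**2 = (-3701)**2 = 13697401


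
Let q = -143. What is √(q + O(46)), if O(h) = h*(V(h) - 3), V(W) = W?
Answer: √1835 ≈ 42.837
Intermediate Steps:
O(h) = h*(-3 + h) (O(h) = h*(h - 3) = h*(-3 + h))
√(q + O(46)) = √(-143 + 46*(-3 + 46)) = √(-143 + 46*43) = √(-143 + 1978) = √1835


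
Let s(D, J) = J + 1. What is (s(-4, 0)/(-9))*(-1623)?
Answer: 541/3 ≈ 180.33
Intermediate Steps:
s(D, J) = 1 + J
(s(-4, 0)/(-9))*(-1623) = ((1 + 0)/(-9))*(-1623) = (1*(-⅑))*(-1623) = -⅑*(-1623) = 541/3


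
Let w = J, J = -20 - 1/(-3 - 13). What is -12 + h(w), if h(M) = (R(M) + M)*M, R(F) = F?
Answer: 100225/128 ≈ 783.01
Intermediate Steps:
J = -319/16 (J = -20 - 1/(-16) = -20 - 1*(-1/16) = -20 + 1/16 = -319/16 ≈ -19.938)
w = -319/16 ≈ -19.938
h(M) = 2*M² (h(M) = (M + M)*M = (2*M)*M = 2*M²)
-12 + h(w) = -12 + 2*(-319/16)² = -12 + 2*(101761/256) = -12 + 101761/128 = 100225/128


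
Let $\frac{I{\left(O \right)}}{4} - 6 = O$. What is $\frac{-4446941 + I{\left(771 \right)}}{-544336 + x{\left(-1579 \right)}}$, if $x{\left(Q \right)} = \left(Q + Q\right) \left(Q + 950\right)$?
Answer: $- \frac{4443833}{1442046} \approx -3.0816$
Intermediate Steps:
$x{\left(Q \right)} = 2 Q \left(950 + Q\right)$
$I{\left(O \right)} = 24 + 4 O$
$\frac{-4446941 + I{\left(771 \right)}}{-544336 + x{\left(-1579 \right)}} = \frac{-4446941 + \left(24 + 4 \cdot 771\right)}{-544336 + 2 \left(-1579\right) \left(950 - 1579\right)} = \frac{-4446941 + \left(24 + 3084\right)}{-544336 + 2 \left(-1579\right) \left(-629\right)} = \frac{-4446941 + 3108}{-544336 + 1986382} = - \frac{4443833}{1442046}$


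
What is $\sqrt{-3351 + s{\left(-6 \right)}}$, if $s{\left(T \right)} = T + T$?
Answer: $i \sqrt{3363} \approx 57.991 i$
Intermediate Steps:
$s{\left(T \right)} = 2 T$
$\sqrt{-3351 + s{\left(-6 \right)}} = \sqrt{-3351 + 2 \left(-6\right)} = \sqrt{-3351 - 12} = \sqrt{-3363} = i \sqrt{3363}$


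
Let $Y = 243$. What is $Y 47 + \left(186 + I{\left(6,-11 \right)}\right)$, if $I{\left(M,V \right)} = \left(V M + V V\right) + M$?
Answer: $11668$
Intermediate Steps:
$I{\left(M,V \right)} = M + V^{2} + M V$ ($I{\left(M,V \right)} = \left(M V + V^{2}\right) + M = \left(V^{2} + M V\right) + M = M + V^{2} + M V$)
$Y 47 + \left(186 + I{\left(6,-11 \right)}\right) = 243 \cdot 47 + \left(186 + \left(6 + \left(-11\right)^{2} + 6 \left(-11\right)\right)\right) = 11421 + \left(186 + \left(6 + 121 - 66\right)\right) = 11421 + \left(186 + 61\right) = 11421 + 247 = 11668$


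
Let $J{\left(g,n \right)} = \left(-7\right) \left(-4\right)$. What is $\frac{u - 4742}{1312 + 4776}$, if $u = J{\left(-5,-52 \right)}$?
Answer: $- \frac{2357}{3044} \approx -0.77431$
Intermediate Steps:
$J{\left(g,n \right)} = 28$
$u = 28$
$\frac{u - 4742}{1312 + 4776} = \frac{28 - 4742}{1312 + 4776} = - \frac{4714}{6088} = \left(-4714\right) \frac{1}{6088} = - \frac{2357}{3044}$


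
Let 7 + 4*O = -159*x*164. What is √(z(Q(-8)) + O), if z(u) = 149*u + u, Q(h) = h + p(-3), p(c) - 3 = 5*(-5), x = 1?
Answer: I*√44083/2 ≈ 104.98*I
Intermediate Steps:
p(c) = -22 (p(c) = 3 + 5*(-5) = 3 - 25 = -22)
Q(h) = -22 + h (Q(h) = h - 22 = -22 + h)
z(u) = 150*u
O = -26083/4 (O = -7/4 + (-159*1*164)/4 = -7/4 + (-159*164)/4 = -7/4 + (¼)*(-26076) = -7/4 - 6519 = -26083/4 ≈ -6520.8)
√(z(Q(-8)) + O) = √(150*(-22 - 8) - 26083/4) = √(150*(-30) - 26083/4) = √(-4500 - 26083/4) = √(-44083/4) = I*√44083/2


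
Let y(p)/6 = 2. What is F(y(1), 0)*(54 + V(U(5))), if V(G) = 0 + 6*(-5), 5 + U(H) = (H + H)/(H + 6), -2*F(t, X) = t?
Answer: -144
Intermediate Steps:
y(p) = 12 (y(p) = 6*2 = 12)
F(t, X) = -t/2
U(H) = -5 + 2*H/(6 + H) (U(H) = -5 + (H + H)/(H + 6) = -5 + (2*H)/(6 + H) = -5 + 2*H/(6 + H))
V(G) = -30 (V(G) = 0 - 30 = -30)
F(y(1), 0)*(54 + V(U(5))) = (-½*12)*(54 - 30) = -6*24 = -144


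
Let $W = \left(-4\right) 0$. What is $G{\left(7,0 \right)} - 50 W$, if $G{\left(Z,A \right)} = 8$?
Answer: $8$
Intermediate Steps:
$W = 0$
$G{\left(7,0 \right)} - 50 W = 8 - 0 = 8 + 0 = 8$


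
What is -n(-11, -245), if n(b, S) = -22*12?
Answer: 264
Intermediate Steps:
n(b, S) = -264
-n(-11, -245) = -1*(-264) = 264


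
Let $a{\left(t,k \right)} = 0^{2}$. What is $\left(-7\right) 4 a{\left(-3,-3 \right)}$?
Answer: $0$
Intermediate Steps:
$a{\left(t,k \right)} = 0$
$\left(-7\right) 4 a{\left(-3,-3 \right)} = \left(-7\right) 4 \cdot 0 = \left(-28\right) 0 = 0$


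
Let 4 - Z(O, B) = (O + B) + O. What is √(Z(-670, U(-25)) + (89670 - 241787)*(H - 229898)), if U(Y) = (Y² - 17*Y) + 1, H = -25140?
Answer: 9*√478958219 ≈ 1.9697e+5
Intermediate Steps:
U(Y) = 1 + Y² - 17*Y
Z(O, B) = 4 - B - 2*O (Z(O, B) = 4 - ((O + B) + O) = 4 - ((B + O) + O) = 4 - (B + 2*O) = 4 + (-B - 2*O) = 4 - B - 2*O)
√(Z(-670, U(-25)) + (89670 - 241787)*(H - 229898)) = √((4 - (1 + (-25)² - 17*(-25)) - 2*(-670)) + (89670 - 241787)*(-25140 - 229898)) = √((4 - (1 + 625 + 425) + 1340) - 152117*(-255038)) = √((4 - 1*1051 + 1340) + 38795615446) = √((4 - 1051 + 1340) + 38795615446) = √(293 + 38795615446) = √38795615739 = 9*√478958219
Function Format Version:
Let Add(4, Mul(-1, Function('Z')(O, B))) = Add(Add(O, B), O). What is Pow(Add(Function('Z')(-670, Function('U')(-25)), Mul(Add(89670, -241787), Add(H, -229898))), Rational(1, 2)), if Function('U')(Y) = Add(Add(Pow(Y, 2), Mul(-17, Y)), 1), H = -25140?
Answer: Mul(9, Pow(478958219, Rational(1, 2))) ≈ 1.9697e+5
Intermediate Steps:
Function('U')(Y) = Add(1, Pow(Y, 2), Mul(-17, Y))
Function('Z')(O, B) = Add(4, Mul(-1, B), Mul(-2, O)) (Function('Z')(O, B) = Add(4, Mul(-1, Add(Add(O, B), O))) = Add(4, Mul(-1, Add(Add(B, O), O))) = Add(4, Mul(-1, Add(B, Mul(2, O)))) = Add(4, Add(Mul(-1, B), Mul(-2, O))) = Add(4, Mul(-1, B), Mul(-2, O)))
Pow(Add(Function('Z')(-670, Function('U')(-25)), Mul(Add(89670, -241787), Add(H, -229898))), Rational(1, 2)) = Pow(Add(Add(4, Mul(-1, Add(1, Pow(-25, 2), Mul(-17, -25))), Mul(-2, -670)), Mul(Add(89670, -241787), Add(-25140, -229898))), Rational(1, 2)) = Pow(Add(Add(4, Mul(-1, Add(1, 625, 425)), 1340), Mul(-152117, -255038)), Rational(1, 2)) = Pow(Add(Add(4, Mul(-1, 1051), 1340), 38795615446), Rational(1, 2)) = Pow(Add(Add(4, -1051, 1340), 38795615446), Rational(1, 2)) = Pow(Add(293, 38795615446), Rational(1, 2)) = Pow(38795615739, Rational(1, 2)) = Mul(9, Pow(478958219, Rational(1, 2)))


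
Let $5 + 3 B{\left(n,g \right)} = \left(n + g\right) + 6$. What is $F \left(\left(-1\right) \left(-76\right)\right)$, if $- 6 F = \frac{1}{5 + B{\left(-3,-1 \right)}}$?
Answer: $- \frac{19}{6} \approx -3.1667$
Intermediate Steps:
$B{\left(n,g \right)} = \frac{1}{3} + \frac{g}{3} + \frac{n}{3}$ ($B{\left(n,g \right)} = - \frac{5}{3} + \frac{\left(n + g\right) + 6}{3} = - \frac{5}{3} + \frac{\left(g + n\right) + 6}{3} = - \frac{5}{3} + \frac{6 + g + n}{3} = - \frac{5}{3} + \left(2 + \frac{g}{3} + \frac{n}{3}\right) = \frac{1}{3} + \frac{g}{3} + \frac{n}{3}$)
$F = - \frac{1}{24}$ ($F = - \frac{1}{6 \left(5 + \left(\frac{1}{3} + \frac{1}{3} \left(-1\right) + \frac{1}{3} \left(-3\right)\right)\right)} = - \frac{1}{6 \left(5 - 1\right)} = - \frac{1}{6 \cdot 4} = \left(- \frac{1}{6}\right) \frac{1}{4} = - \frac{1}{24} \approx -0.041667$)
$F \left(\left(-1\right) \left(-76\right)\right) = - \frac{\left(-1\right) \left(-76\right)}{24} = \left(- \frac{1}{24}\right) 76 = - \frac{19}{6}$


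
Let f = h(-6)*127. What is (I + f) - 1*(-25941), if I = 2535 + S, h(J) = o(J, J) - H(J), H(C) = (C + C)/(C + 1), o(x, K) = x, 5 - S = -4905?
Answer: 161596/5 ≈ 32319.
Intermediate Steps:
S = 4910 (S = 5 - 1*(-4905) = 5 + 4905 = 4910)
H(C) = 2*C/(1 + C) (H(C) = (2*C)/(1 + C) = 2*C/(1 + C))
h(J) = J - 2*J/(1 + J)
f = -5334/5 (f = -6*(-1 - 6)/(1 - 6)*127 = -6*(-7)/(-5)*127 = -6*(-⅕)*(-7)*127 = -42/5*127 = -5334/5 ≈ -1066.8)
I = 7445 (I = 2535 + 4910 = 7445)
(I + f) - 1*(-25941) = (7445 - 5334/5) - 1*(-25941) = 31891/5 + 25941 = 161596/5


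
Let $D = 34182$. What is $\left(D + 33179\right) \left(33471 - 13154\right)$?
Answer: $1368573437$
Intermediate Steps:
$\left(D + 33179\right) \left(33471 - 13154\right) = \left(34182 + 33179\right) \left(33471 - 13154\right) = 67361 \cdot 20317 = 1368573437$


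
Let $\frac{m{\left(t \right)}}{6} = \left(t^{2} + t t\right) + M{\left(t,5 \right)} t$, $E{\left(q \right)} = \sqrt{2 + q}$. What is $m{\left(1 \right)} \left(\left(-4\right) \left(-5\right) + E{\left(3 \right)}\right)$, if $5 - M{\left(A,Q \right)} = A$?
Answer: $720 + 36 \sqrt{5} \approx 800.5$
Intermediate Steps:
$M{\left(A,Q \right)} = 5 - A$
$m{\left(t \right)} = 12 t^{2} + 6 t \left(5 - t\right)$ ($m{\left(t \right)} = 6 \left(\left(t^{2} + t t\right) + \left(5 - t\right) t\right) = 6 \left(\left(t^{2} + t^{2}\right) + t \left(5 - t\right)\right) = 6 \left(2 t^{2} + t \left(5 - t\right)\right) = 12 t^{2} + 6 t \left(5 - t\right)$)
$m{\left(1 \right)} \left(\left(-4\right) \left(-5\right) + E{\left(3 \right)}\right) = 6 \cdot 1 \left(5 + 1\right) \left(\left(-4\right) \left(-5\right) + \sqrt{2 + 3}\right) = 6 \cdot 1 \cdot 6 \left(20 + \sqrt{5}\right) = 36 \left(20 + \sqrt{5}\right) = 720 + 36 \sqrt{5}$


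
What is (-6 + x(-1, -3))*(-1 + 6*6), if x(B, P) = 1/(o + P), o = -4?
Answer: -215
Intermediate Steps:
x(B, P) = 1/(-4 + P)
(-6 + x(-1, -3))*(-1 + 6*6) = (-6 + 1/(-4 - 3))*(-1 + 6*6) = (-6 + 1/(-7))*(-1 + 36) = (-6 - ⅐)*35 = -43/7*35 = -215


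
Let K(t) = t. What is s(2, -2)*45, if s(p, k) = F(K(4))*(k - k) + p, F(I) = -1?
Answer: 90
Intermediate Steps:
s(p, k) = p (s(p, k) = -(k - k) + p = -1*0 + p = 0 + p = p)
s(2, -2)*45 = 2*45 = 90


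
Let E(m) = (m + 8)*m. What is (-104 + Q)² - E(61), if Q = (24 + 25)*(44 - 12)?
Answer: 2139087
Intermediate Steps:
Q = 1568 (Q = 49*32 = 1568)
E(m) = m*(8 + m) (E(m) = (8 + m)*m = m*(8 + m))
(-104 + Q)² - E(61) = (-104 + 1568)² - 61*(8 + 61) = 1464² - 61*69 = 2143296 - 1*4209 = 2143296 - 4209 = 2139087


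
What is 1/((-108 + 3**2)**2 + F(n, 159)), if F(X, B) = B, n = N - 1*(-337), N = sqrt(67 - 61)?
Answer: 1/9960 ≈ 0.00010040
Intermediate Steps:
N = sqrt(6) ≈ 2.4495
n = 337 + sqrt(6) (n = sqrt(6) - 1*(-337) = sqrt(6) + 337 = 337 + sqrt(6) ≈ 339.45)
1/((-108 + 3**2)**2 + F(n, 159)) = 1/((-108 + 3**2)**2 + 159) = 1/((-108 + 9)**2 + 159) = 1/((-99)**2 + 159) = 1/(9801 + 159) = 1/9960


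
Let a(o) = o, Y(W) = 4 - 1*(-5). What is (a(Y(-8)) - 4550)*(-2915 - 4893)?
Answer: 35456128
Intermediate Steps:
Y(W) = 9 (Y(W) = 4 + 5 = 9)
(a(Y(-8)) - 4550)*(-2915 - 4893) = (9 - 4550)*(-2915 - 4893) = -4541*(-7808) = 35456128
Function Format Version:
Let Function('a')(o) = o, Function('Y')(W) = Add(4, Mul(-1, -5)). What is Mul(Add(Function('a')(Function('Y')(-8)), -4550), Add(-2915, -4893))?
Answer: 35456128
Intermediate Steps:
Function('Y')(W) = 9 (Function('Y')(W) = Add(4, 5) = 9)
Mul(Add(Function('a')(Function('Y')(-8)), -4550), Add(-2915, -4893)) = Mul(Add(9, -4550), Add(-2915, -4893)) = Mul(-4541, -7808) = 35456128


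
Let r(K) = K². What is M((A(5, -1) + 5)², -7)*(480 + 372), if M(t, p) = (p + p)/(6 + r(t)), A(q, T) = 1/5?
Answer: -532500/32909 ≈ -16.181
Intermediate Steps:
A(q, T) = ⅕
M(t, p) = 2*p/(6 + t²) (M(t, p) = (p + p)/(6 + t²) = (2*p)/(6 + t²) = 2*p/(6 + t²))
M((A(5, -1) + 5)², -7)*(480 + 372) = (2*(-7)/(6 + ((⅕ + 5)²)²))*(480 + 372) = (2*(-7)/(6 + ((26/5)²)²))*852 = (2*(-7)/(6 + (676/25)²))*852 = (2*(-7)/(6 + 456976/625))*852 = (2*(-7)/(460726/625))*852 = (2*(-7)*(625/460726))*852 = -625/32909*852 = -532500/32909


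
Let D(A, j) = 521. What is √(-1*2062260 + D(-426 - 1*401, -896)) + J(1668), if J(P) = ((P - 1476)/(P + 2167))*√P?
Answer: 384*√417/3835 + I*√2061739 ≈ 2.0447 + 1435.9*I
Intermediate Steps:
J(P) = √P*(-1476 + P)/(2167 + P) (J(P) = ((-1476 + P)/(2167 + P))*√P = √P*(-1476 + P)/(2167 + P))
√(-1*2062260 + D(-426 - 1*401, -896)) + J(1668) = √(-1*2062260 + 521) + √1668*(-1476 + 1668)/(2167 + 1668) = √(-2062260 + 521) + (2*√417)*192/3835 = √(-2061739) + (2*√417)*(1/3835)*192 = I*√2061739 + 384*√417/3835 = 384*√417/3835 + I*√2061739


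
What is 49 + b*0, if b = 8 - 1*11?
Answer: 49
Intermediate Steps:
b = -3 (b = 8 - 11 = -3)
49 + b*0 = 49 - 3*0 = 49 + 0 = 49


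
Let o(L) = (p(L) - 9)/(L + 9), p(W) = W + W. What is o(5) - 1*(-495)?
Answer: 6931/14 ≈ 495.07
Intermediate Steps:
p(W) = 2*W
o(L) = (-9 + 2*L)/(9 + L) (o(L) = (2*L - 9)/(L + 9) = (-9 + 2*L)/(9 + L))
o(5) - 1*(-495) = (-9 + 2*5)/(9 + 5) - 1*(-495) = (-9 + 10)/14 + 495 = (1/14)*1 + 495 = 1/14 + 495 = 6931/14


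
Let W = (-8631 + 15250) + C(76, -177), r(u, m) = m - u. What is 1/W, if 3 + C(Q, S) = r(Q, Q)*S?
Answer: 1/6616 ≈ 0.00015115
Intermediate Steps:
C(Q, S) = -3 (C(Q, S) = -3 + (Q - Q)*S = -3 + 0*S = -3 + 0 = -3)
W = 6616 (W = (-8631 + 15250) - 3 = 6619 - 3 = 6616)
1/W = 1/6616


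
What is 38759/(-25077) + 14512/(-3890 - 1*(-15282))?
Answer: -4851569/17854824 ≈ -0.27172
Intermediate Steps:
38759/(-25077) + 14512/(-3890 - 1*(-15282)) = 38759*(-1/25077) + 14512/(-3890 + 15282) = -38759/25077 + 14512/11392 = -38759/25077 + 14512*(1/11392) = -38759/25077 + 907/712 = -4851569/17854824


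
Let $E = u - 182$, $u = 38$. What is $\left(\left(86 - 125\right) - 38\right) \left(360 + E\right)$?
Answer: $-16632$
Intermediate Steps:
$E = -144$ ($E = 38 - 182 = -144$)
$\left(\left(86 - 125\right) - 38\right) \left(360 + E\right) = \left(\left(86 - 125\right) - 38\right) \left(360 - 144\right) = \left(-39 - 38\right) 216 = \left(-77\right) 216 = -16632$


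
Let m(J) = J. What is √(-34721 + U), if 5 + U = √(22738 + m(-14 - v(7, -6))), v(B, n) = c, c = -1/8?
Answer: √(-138904 + √363586)/2 ≈ 185.94*I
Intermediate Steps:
c = -⅛ (c = -1*⅛ = -⅛ ≈ -0.12500)
v(B, n) = -⅛
U = -5 + √363586/4 (U = -5 + √(22738 + (-14 - 1*(-⅛))) = -5 + √(22738 + (-14 + ⅛)) = -5 + √(22738 - 111/8) = -5 + √(181793/8) = -5 + √363586/4 ≈ 145.75)
√(-34721 + U) = √(-34721 + (-5 + √363586/4)) = √(-34726 + √363586/4)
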